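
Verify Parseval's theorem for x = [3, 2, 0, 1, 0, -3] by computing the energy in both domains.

Time domain:
Σ|x[n]|² = |3|² + |2|² + |0|² + |1|² + |0|² + |-3|² = 23.0000

Frequency domain:
(1/6)Σ|X[k]|² = (1/6)(|3|² + |1.5000-4.3301i|² + |4.5000-4.3301i|² + |3|² + |4.5000+4.3301i|² + |1.5000+4.3301i|²) = (1/6)·138.0000 = 23.0000

Both sides agree, confirming Parseval's theorem.

Σ|x[n]|² = (1/N)Σ|X[k]|² = 23.0000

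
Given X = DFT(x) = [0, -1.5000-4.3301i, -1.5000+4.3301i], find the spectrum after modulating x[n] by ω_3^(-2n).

Modulation property: DFT(ω_3^(-2n)·x[n]) = X[(k-2) mod 3], so circularly shift X by 2 positions.

X[k-2] = [-1.5000-4.3301i, -1.5000+4.3301i, 0]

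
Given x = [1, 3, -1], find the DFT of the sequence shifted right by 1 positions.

Time shift by 1: X_shifted[k] = ω_3^(1k) · X[k]
Shifted x = [-1, 1, 3]

DFT(x[n-1]) = [3, -3.0000+1.7321i, -3.0000-1.7321i]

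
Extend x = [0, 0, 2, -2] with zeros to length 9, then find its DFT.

Original 4-point DFT: [0, -2-2i, 4, -2+2i]
Zero-padded 9-point DFT provides frequency interpolation.

DFT_9([x, 0, ...]) = [0, 1.3473-0.2376i, -0.8794-2.4161i, -3.0000+1.7321i, 2.5321+3.0176i, 2.5321-3.0176i, -3.0000-1.7321i, -0.8794+2.4161i, 1.3473+0.2376i]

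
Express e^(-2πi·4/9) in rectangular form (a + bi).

ω_9^4 = e^(-2πi·4/9)
= cos(-2π·4/9) + i·sin(-2π·4/9)
= cos(-8π/9) + i·sin(-8π/9)

ω_9^4 = cos(-8π/9) + i·sin(-8π/9) = -0.9397-0.3420i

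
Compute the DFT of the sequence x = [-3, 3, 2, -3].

X[k] = Σ(n=0 to 3) x[n] · ω_4^(nk)
where ω_4 = e^(-2πi/4)

Computing each X[k]:
X[0] = -1
X[1] = -5-6i
X[2] = -1
X[3] = -5+6i

X = [-1, -5-6i, -1, -5+6i]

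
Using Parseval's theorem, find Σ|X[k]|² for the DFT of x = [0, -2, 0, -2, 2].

Parseval: Σ|x[n]|² = (1/N)Σ|X[k]|², so Σ|X[k]|² = N·Σ|x[n]|² = 5·12.0000

Σ|X[k]|² = N·Σ|x[n]|² = 5·12.0000 = 60.0000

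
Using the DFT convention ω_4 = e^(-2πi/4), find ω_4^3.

ω_4^3 = e^(-2πi·3/4)
= cos(-2π·3/4) + i·sin(-2π·3/4)
= cos(-6π/4) + i·sin(-6π/4)

ω_4^3 = cos(-6π/4) + i·sin(-6π/4) = 1i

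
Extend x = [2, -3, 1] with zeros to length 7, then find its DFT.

Original 3-point DFT: [0, 3.0000+3.4641i, 3.0000-3.4641i]
Zero-padded 7-point DFT provides frequency interpolation.

DFT_7([x, 0, ...]) = [0, -0.0930+1.3706i, 1.7666+3.3587i, 5.3264+2.0835i, 5.3264-2.0835i, 1.7666-3.3587i, -0.0930-1.3706i]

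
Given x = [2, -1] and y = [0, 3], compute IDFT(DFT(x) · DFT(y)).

(x ⊛ y)[n] = Σ(m=0 to 1) x[m] · y[(n-m) mod 2]

Computing each output sample:
(x ⊛ y)[0] = -3
(x ⊛ y)[1] = 6

x ⊛ y = [-3, 6]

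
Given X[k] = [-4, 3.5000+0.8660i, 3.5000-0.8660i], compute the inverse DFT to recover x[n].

x[n] = (1/3) Σ(k=0 to 2) X[k] · e^(2πikn/3)

Computing each x[n]:
x[0] = 1
x[1] = -3
x[2] = -2

x = [1, -3, -2]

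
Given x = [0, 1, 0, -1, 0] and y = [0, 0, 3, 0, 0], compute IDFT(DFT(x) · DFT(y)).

(x ⊛ y)[n] = Σ(m=0 to 4) x[m] · y[(n-m) mod 5]

Computing each output sample:
(x ⊛ y)[0] = -3
(x ⊛ y)[1] = 0
(x ⊛ y)[2] = 0
(x ⊛ y)[3] = 3
(x ⊛ y)[4] = 0

x ⊛ y = [-3, 0, 0, 3, 0]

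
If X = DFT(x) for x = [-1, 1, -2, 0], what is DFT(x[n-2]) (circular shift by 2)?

Time shift by 2: X_shifted[k] = ω_4^(2k) · X[k]
Shifted x = [-2, 0, -1, 1]

DFT(x[n-2]) = [-2, -1+1i, -4, -1-1i]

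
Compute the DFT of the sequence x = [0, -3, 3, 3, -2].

X[k] = Σ(n=0 to 4) x[n] · ω_5^(nk)
where ω_5 = e^(-2πi/5)

Computing each X[k]:
X[0] = 1
X[1] = -6.3992+0.9511i
X[2] = 5.8992+0.5878i
X[3] = 5.8992-0.5878i
X[4] = -6.3992-0.9511i

X = [1, -6.3992+0.9511i, 5.8992+0.5878i, 5.8992-0.5878i, -6.3992-0.9511i]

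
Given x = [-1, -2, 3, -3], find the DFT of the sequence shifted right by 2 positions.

Time shift by 2: X_shifted[k] = ω_4^(2k) · X[k]
Shifted x = [3, -3, -1, -2]

DFT(x[n-2]) = [-3, 4+1i, 7, 4-1i]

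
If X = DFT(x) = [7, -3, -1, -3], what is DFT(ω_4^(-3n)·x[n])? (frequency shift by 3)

Modulation property: DFT(ω_4^(-3n)·x[n]) = X[(k-3) mod 4], so circularly shift X by 3 positions.

X[k-3] = [-3, -1, -3, 7]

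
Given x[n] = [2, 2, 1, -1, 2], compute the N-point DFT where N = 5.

X[k] = Σ(n=0 to 4) x[n] · ω_5^(nk)
where ω_5 = e^(-2πi/5)

Computing each X[k]:
X[0] = 6
X[1] = 3.2361-1.1756i
X[2] = -1.2361+1.9021i
X[3] = -1.2361-1.9021i
X[4] = 3.2361+1.1756i

X = [6, 3.2361-1.1756i, -1.2361+1.9021i, -1.2361-1.9021i, 3.2361+1.1756i]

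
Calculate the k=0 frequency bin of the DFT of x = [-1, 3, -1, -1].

X[0] = Σ(n=0 to 3) x[n] · ω_4^0 = Σ x[n]
= (-1) + (3) + (-1) + (-1)

X[0] = 0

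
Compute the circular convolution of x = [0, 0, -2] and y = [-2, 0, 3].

(x ⊛ y)[n] = Σ(m=0 to 2) x[m] · y[(n-m) mod 3]

Computing each output sample:
(x ⊛ y)[0] = 0
(x ⊛ y)[1] = -6
(x ⊛ y)[2] = 4

x ⊛ y = [0, -6, 4]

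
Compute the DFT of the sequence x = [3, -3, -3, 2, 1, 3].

X[k] = Σ(n=0 to 5) x[n] · ω_6^(nk)
where ω_6 = e^(-2πi/6)

Computing each X[k]:
X[0] = 3
X[1] = 2.0000+8.6603i
X[2] = 6.0000+1.7321i
X[3] = -1
X[4] = 6.0000-1.7321i
X[5] = 2.0000-8.6603i

X = [3, 2.0000+8.6603i, 6.0000+1.7321i, -1, 6.0000-1.7321i, 2.0000-8.6603i]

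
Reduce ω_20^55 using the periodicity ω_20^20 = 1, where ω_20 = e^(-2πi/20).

Since ω_20^20 = 1, powers reduce modulo 20.
55 mod 20 = 15
So ω_20^55 = ω_20^15 = e^(-2πi·15/20)

ω_20^55 = ω_20^15 = 1i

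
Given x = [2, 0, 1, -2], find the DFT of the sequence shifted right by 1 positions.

Time shift by 1: X_shifted[k] = ω_4^(1k) · X[k]
Shifted x = [-2, 2, 0, 1]

DFT(x[n-1]) = [1, -2-1i, -5, -2+1i]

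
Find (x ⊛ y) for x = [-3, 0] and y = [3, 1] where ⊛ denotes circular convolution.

(x ⊛ y)[n] = Σ(m=0 to 1) x[m] · y[(n-m) mod 2]

Computing each output sample:
(x ⊛ y)[0] = -9
(x ⊛ y)[1] = -3

x ⊛ y = [-9, -3]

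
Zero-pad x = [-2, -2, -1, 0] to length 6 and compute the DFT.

Original 4-point DFT: [-5, -1+2i, -1, -1-2i]
Zero-padded 6-point DFT provides frequency interpolation.

DFT_6([x, 0, ...]) = [-5, -2.5000+2.5981i, -0.5000+0.8660i, -1, -0.5000-0.8660i, -2.5000-2.5981i]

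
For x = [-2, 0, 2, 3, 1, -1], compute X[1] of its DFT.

X[1] = Σ(n=0 to 5) x[n] · ω_6^(1n) where ω_6 = e^(-2πi/6)
= (-2)·ω_6^0 + (0)·ω_6^1 + (2)·ω_6^2 + (3)·ω_6^3 + (1)·ω_6^4 + (-1)·ω_6^5

X[1] = -7.0000-1.7321i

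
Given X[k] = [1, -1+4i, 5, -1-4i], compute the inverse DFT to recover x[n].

x[n] = (1/4) Σ(k=0 to 3) X[k] · e^(2πikn/4)

Computing each x[n]:
x[0] = 1
x[1] = -3
x[2] = 2
x[3] = 1

x = [1, -3, 2, 1]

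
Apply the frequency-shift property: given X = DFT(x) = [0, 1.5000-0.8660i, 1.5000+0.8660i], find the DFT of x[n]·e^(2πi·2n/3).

Modulation property: DFT(ω_3^(-2n)·x[n]) = X[(k-2) mod 3], so circularly shift X by 2 positions.

X[k-2] = [1.5000-0.8660i, 1.5000+0.8660i, 0]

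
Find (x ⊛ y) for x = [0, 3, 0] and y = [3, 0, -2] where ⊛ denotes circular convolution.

(x ⊛ y)[n] = Σ(m=0 to 2) x[m] · y[(n-m) mod 3]

Computing each output sample:
(x ⊛ y)[0] = -6
(x ⊛ y)[1] = 9
(x ⊛ y)[2] = 0

x ⊛ y = [-6, 9, 0]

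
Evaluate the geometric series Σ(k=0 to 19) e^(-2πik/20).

Sum of all nth roots of unity equals 0 for n > 1 (geometric series with r ≠ 1).

0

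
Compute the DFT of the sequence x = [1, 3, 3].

X[k] = Σ(n=0 to 2) x[n] · ω_3^(nk)
where ω_3 = e^(-2πi/3)

Computing each X[k]:
X[0] = 7
X[1] = -2
X[2] = -2

X = [7, -2, -2]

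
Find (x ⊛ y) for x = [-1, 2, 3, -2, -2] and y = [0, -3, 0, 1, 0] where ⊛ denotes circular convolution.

(x ⊛ y)[n] = Σ(m=0 to 4) x[m] · y[(n-m) mod 5]

Computing each output sample:
(x ⊛ y)[0] = 9
(x ⊛ y)[1] = 1
(x ⊛ y)[2] = -8
(x ⊛ y)[3] = -10
(x ⊛ y)[4] = 8

x ⊛ y = [9, 1, -8, -10, 8]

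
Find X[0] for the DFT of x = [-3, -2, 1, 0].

X[0] = Σ(n=0 to 3) x[n] · ω_4^0 = Σ x[n]
= (-3) + (-2) + (1) + (0)

X[0] = -4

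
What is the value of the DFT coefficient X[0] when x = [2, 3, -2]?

X[0] = Σ(n=0 to 2) x[n] · ω_3^0 = Σ x[n]
= (2) + (3) + (-2)

X[0] = 3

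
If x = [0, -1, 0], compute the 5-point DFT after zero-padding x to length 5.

Original 3-point DFT: [-1, 0.5000+0.8660i, 0.5000-0.8660i]
Zero-padded 5-point DFT provides frequency interpolation.

DFT_5([x, 0, ...]) = [-1, -0.3090+0.9511i, 0.8090+0.5878i, 0.8090-0.5878i, -0.3090-0.9511i]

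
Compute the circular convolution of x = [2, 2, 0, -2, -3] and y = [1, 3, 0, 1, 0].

(x ⊛ y)[n] = Σ(m=0 to 4) x[m] · y[(n-m) mod 5]

Computing each output sample:
(x ⊛ y)[0] = -7
(x ⊛ y)[1] = 6
(x ⊛ y)[2] = 3
(x ⊛ y)[3] = 0
(x ⊛ y)[4] = -7

x ⊛ y = [-7, 6, 3, 0, -7]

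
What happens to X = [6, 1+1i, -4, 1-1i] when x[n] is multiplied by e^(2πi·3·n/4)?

Modulation property: DFT(ω_4^(-3n)·x[n]) = X[(k-3) mod 4], so circularly shift X by 3 positions.

X[k-3] = [1+1i, -4, 1-1i, 6]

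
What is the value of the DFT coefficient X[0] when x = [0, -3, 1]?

X[0] = Σ(n=0 to 2) x[n] · ω_3^0 = Σ x[n]
= (0) + (-3) + (1)

X[0] = -2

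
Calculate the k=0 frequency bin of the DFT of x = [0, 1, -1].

X[0] = Σ(n=0 to 2) x[n] · ω_3^0 = Σ x[n]
= (0) + (1) + (-1)

X[0] = 0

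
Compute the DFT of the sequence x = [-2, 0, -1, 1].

X[k] = Σ(n=0 to 3) x[n] · ω_4^(nk)
where ω_4 = e^(-2πi/4)

Computing each X[k]:
X[0] = -2
X[1] = -1+1i
X[2] = -4
X[3] = -1-1i

X = [-2, -1+1i, -4, -1-1i]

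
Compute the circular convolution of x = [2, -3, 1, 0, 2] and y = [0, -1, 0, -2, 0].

(x ⊛ y)[n] = Σ(m=0 to 4) x[m] · y[(n-m) mod 5]

Computing each output sample:
(x ⊛ y)[0] = -4
(x ⊛ y)[1] = -2
(x ⊛ y)[2] = -1
(x ⊛ y)[3] = -5
(x ⊛ y)[4] = 6

x ⊛ y = [-4, -2, -1, -5, 6]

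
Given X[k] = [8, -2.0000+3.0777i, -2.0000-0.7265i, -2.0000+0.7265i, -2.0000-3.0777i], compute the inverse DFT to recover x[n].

x[n] = (1/5) Σ(k=0 to 4) X[k] · e^(2πikn/5)

Computing each x[n]:
x[0] = 0
x[1] = 1
x[2] = 1
x[3] = 3
x[4] = 3

x = [0, 1, 1, 3, 3]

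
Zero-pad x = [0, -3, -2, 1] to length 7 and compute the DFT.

Original 4-point DFT: [-4, 2+4i, 0, 2-4i]
Zero-padded 7-point DFT provides frequency interpolation.

DFT_7([x, 0, ...]) = [-4, -2.3264+3.8615i, 3.0930+2.8388i, 1.2334-1.2369i, 1.2334+1.2369i, 3.0930-2.8388i, -2.3264-3.8615i]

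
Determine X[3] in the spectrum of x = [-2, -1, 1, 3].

X[3] = Σ(n=0 to 3) x[n] · ω_4^(3n) where ω_4 = e^(-2πi/4)
= (-2)·ω_4^0 + (-1)·ω_4^3 + (1)·ω_4^6 + (3)·ω_4^9

X[3] = -3-4i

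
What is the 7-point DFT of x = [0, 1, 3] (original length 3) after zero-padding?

Original 3-point DFT: [4, -2.0000+1.7321i, -2.0000-1.7321i]
Zero-padded 7-point DFT provides frequency interpolation.

DFT_7([x, 0, ...]) = [4, -0.0441-3.7066i, -2.9254+0.3267i, 0.9695+1.9116i, 0.9695-1.9116i, -2.9254-0.3267i, -0.0441+3.7066i]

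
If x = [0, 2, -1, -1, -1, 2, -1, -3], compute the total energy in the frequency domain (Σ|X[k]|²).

Parseval: Σ|x[n]|² = (1/N)Σ|X[k]|², so Σ|X[k]|² = N·Σ|x[n]|² = 8·21.0000

Σ|X[k]|² = N·Σ|x[n]|² = 8·21.0000 = 168.0000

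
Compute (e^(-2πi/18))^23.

Since ω_18^18 = 1, powers reduce modulo 18.
23 mod 18 = 5
So ω_18^23 = ω_18^5 = e^(-2πi·5/18)

ω_18^23 = ω_18^5 = -0.1736-0.9848i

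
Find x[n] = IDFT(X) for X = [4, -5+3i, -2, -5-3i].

x[n] = (1/4) Σ(k=0 to 3) X[k] · e^(2πikn/4)

Computing each x[n]:
x[0] = -2
x[1] = 0
x[2] = 3
x[3] = 3

x = [-2, 0, 3, 3]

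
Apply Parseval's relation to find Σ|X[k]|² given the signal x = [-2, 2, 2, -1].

Parseval: Σ|x[n]|² = (1/N)Σ|X[k]|², so Σ|X[k]|² = N·Σ|x[n]|² = 4·13.0000

Σ|X[k]|² = N·Σ|x[n]|² = 4·13.0000 = 52.0000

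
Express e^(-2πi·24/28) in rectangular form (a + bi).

ω_28^24 = e^(-2πi·24/28)
= cos(-2π·24/28) + i·sin(-2π·24/28)
= cos(-48π/28) + i·sin(-48π/28)

ω_28^24 = cos(-48π/28) + i·sin(-48π/28) = 0.6235+0.7818i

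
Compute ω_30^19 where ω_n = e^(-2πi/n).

ω_30^19 = e^(-2πi·19/30)
= cos(-2π·19/30) + i·sin(-2π·19/30)
= cos(-38π/30) + i·sin(-38π/30)

ω_30^19 = cos(-38π/30) + i·sin(-38π/30) = -0.6691+0.7431i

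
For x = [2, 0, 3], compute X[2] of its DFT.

X[2] = Σ(n=0 to 2) x[n] · ω_3^(2n) where ω_3 = e^(-2πi/3)
= (2)·ω_3^0 + (0)·ω_3^2 + (3)·ω_3^4

X[2] = 0.5000-2.5981i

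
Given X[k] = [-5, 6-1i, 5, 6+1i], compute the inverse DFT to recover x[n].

x[n] = (1/4) Σ(k=0 to 3) X[k] · e^(2πikn/4)

Computing each x[n]:
x[0] = 3
x[1] = -2
x[2] = -3
x[3] = -3

x = [3, -2, -3, -3]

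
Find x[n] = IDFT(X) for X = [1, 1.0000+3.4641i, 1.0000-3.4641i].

x[n] = (1/3) Σ(k=0 to 2) X[k] · e^(2πikn/3)

Computing each x[n]:
x[0] = 1
x[1] = -2
x[2] = 2

x = [1, -2, 2]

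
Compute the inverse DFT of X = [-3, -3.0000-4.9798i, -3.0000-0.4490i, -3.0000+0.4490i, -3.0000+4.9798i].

x[n] = (1/5) Σ(k=0 to 4) X[k] · e^(2πikn/5)

Computing each x[n]:
x[0] = -3
x[1] = 2
x[2] = 1
x[3] = -1
x[4] = -2

x = [-3, 2, 1, -1, -2]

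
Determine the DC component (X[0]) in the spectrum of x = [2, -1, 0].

X[0] = Σ(n=0 to 2) x[n] · ω_3^0 = Σ x[n]
= (2) + (-1) + (0)

X[0] = 1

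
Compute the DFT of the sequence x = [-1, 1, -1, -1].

X[k] = Σ(n=0 to 3) x[n] · ω_4^(nk)
where ω_4 = e^(-2πi/4)

Computing each X[k]:
X[0] = -2
X[1] = -2i
X[2] = -2
X[3] = 2i

X = [-2, -2i, -2, 2i]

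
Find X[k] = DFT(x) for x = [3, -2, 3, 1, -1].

X[k] = Σ(n=0 to 4) x[n] · ω_5^(nk)
where ω_5 = e^(-2πi/5)

Computing each X[k]:
X[0] = 4
X[1] = -1.1631-0.2245i
X[2] = 6.6631+2.4899i
X[3] = 6.6631-2.4899i
X[4] = -1.1631+0.2245i

X = [4, -1.1631-0.2245i, 6.6631+2.4899i, 6.6631-2.4899i, -1.1631+0.2245i]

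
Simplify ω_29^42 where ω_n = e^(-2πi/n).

Since ω_29^29 = 1, powers reduce modulo 29.
42 mod 29 = 13
So ω_29^42 = ω_29^13 = e^(-2πi·13/29)

ω_29^42 = ω_29^13 = -0.9477-0.3193i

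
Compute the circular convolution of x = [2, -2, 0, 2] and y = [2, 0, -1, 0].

(x ⊛ y)[n] = Σ(m=0 to 3) x[m] · y[(n-m) mod 4]

Computing each output sample:
(x ⊛ y)[0] = 4
(x ⊛ y)[1] = -6
(x ⊛ y)[2] = -2
(x ⊛ y)[3] = 6

x ⊛ y = [4, -6, -2, 6]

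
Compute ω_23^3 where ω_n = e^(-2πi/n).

ω_23^3 = e^(-2πi·3/23)
= cos(-2π·3/23) + i·sin(-2π·3/23)
= cos(-6π/23) + i·sin(-6π/23)

ω_23^3 = cos(-6π/23) + i·sin(-6π/23) = 0.6826-0.7308i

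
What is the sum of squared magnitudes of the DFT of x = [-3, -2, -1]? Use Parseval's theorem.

Parseval: Σ|x[n]|² = (1/N)Σ|X[k]|², so Σ|X[k]|² = N·Σ|x[n]|² = 3·14.0000

Σ|X[k]|² = N·Σ|x[n]|² = 3·14.0000 = 42.0000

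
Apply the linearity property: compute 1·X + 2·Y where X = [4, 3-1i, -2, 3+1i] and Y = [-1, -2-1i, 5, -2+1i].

By linearity: DFT(1x + 2y) = 1·DFT(x) + 2·DFT(y)
= 1·[4, 3-1i, -2, 3+1i] + 2·[-1, -2-1i, 5, -2+1i]

Computing element-wise:
Z[0] = 1·(4) + 2·(-1) = 2
Z[1] = 1·(3-1i) + 2·(-2-1i) = -1-3i
Z[2] = 1·(-2) + 2·(5) = 8
Z[3] = 1·(3+1i) + 2·(-2+1i) = -1+3i

DFT(1x + 2y) = 1·X + 2·Y = [2, -1-3i, 8, -1+3i]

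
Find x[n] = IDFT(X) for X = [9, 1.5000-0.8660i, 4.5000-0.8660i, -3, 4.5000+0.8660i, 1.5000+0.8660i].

x[n] = (1/6) Σ(k=0 to 5) X[k] · e^(2πikn/6)

Computing each x[n]:
x[0] = 3
x[1] = 2
x[2] = 0
x[3] = 3
x[4] = 0
x[5] = 1

x = [3, 2, 0, 3, 0, 1]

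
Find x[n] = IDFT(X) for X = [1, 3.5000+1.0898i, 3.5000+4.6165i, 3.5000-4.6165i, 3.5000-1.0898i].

x[n] = (1/5) Σ(k=0 to 4) X[k] · e^(2πikn/5)

Computing each x[n]:
x[0] = 3
x[1] = -2
x[2] = 1
x[3] = -2
x[4] = 1

x = [3, -2, 1, -2, 1]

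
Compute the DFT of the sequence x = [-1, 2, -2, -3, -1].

X[k] = Σ(n=0 to 4) x[n] · ω_5^(nk)
where ω_5 = e^(-2πi/5)

Computing each X[k]:
X[0] = -5
X[1] = 3.3541-3.4410i
X[2] = -3.3541-0.8123i
X[3] = -3.3541+0.8123i
X[4] = 3.3541+3.4410i

X = [-5, 3.3541-3.4410i, -3.3541-0.8123i, -3.3541+0.8123i, 3.3541+3.4410i]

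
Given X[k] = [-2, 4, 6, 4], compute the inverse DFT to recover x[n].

x[n] = (1/4) Σ(k=0 to 3) X[k] · e^(2πikn/4)

Computing each x[n]:
x[0] = 3
x[1] = -2
x[2] = -1
x[3] = -2

x = [3, -2, -1, -2]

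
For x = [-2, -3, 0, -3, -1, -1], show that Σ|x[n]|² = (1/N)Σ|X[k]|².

Time domain:
Σ|x[n]|² = |-2|² + |-3|² + |0|² + |-3|² + |-1|² + |-1|² = 24.0000

Frequency domain:
(1/6)Σ|X[k]|² = (1/6)(|-10|² + |-0.5000+0.8660i|² + |-2.5000+2.5981i|² + |4|² + |-2.5000-2.5981i|² + |-0.5000-0.8660i|²) = (1/6)·144.0000 = 24.0000

Both sides agree, confirming Parseval's theorem.

Σ|x[n]|² = (1/N)Σ|X[k]|² = 24.0000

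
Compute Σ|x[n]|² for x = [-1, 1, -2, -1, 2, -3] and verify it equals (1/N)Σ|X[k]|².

Time domain:
Σ|x[n]|² = |-1|² + |1|² + |-2|² + |-1|² + |2|² + |-3|² = 20.0000

Frequency domain:
(1/6)Σ|X[k]|² = (1/6)(|-4|² + |-1|² + |-1.0000-6.9282i|² + |2|² + |-1.0000+6.9282i|² + |-1|²) = (1/6)·120.0000 = 20.0000

Both sides agree, confirming Parseval's theorem.

Σ|x[n]|² = (1/N)Σ|X[k]|² = 20.0000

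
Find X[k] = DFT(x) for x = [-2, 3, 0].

X[k] = Σ(n=0 to 2) x[n] · ω_3^(nk)
where ω_3 = e^(-2πi/3)

Computing each X[k]:
X[0] = 1
X[1] = -3.5000-2.5981i
X[2] = -3.5000+2.5981i

X = [1, -3.5000-2.5981i, -3.5000+2.5981i]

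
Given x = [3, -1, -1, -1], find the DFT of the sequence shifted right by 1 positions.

Time shift by 1: X_shifted[k] = ω_4^(1k) · X[k]
Shifted x = [-1, 3, -1, -1]

DFT(x[n-1]) = [0, -4i, -4, 4i]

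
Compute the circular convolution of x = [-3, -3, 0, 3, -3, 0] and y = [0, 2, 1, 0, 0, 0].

(x ⊛ y)[n] = Σ(m=0 to 5) x[m] · y[(n-m) mod 6]

Computing each output sample:
(x ⊛ y)[0] = -3
(x ⊛ y)[1] = -6
(x ⊛ y)[2] = -9
(x ⊛ y)[3] = -3
(x ⊛ y)[4] = 6
(x ⊛ y)[5] = -3

x ⊛ y = [-3, -6, -9, -3, 6, -3]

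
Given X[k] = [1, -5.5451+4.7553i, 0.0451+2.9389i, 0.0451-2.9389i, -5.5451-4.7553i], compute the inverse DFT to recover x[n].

x[n] = (1/5) Σ(k=0 to 4) X[k] · e^(2πikn/5)

Computing each x[n]:
x[0] = -2
x[1] = -3
x[2] = 2
x[3] = 2
x[4] = 2

x = [-2, -3, 2, 2, 2]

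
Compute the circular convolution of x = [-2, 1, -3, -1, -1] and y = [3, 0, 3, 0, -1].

(x ⊛ y)[n] = Σ(m=0 to 4) x[m] · y[(n-m) mod 5]

Computing each output sample:
(x ⊛ y)[0] = -10
(x ⊛ y)[1] = 3
(x ⊛ y)[2] = -14
(x ⊛ y)[3] = 1
(x ⊛ y)[4] = -10

x ⊛ y = [-10, 3, -14, 1, -10]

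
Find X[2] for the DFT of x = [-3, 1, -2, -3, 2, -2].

X[2] = Σ(n=0 to 5) x[n] · ω_6^(2n) where ω_6 = e^(-2πi/6)
= (-3)·ω_6^0 + (1)·ω_6^2 + (-2)·ω_6^4 + (-3)·ω_6^6 + (2)·ω_6^8 + (-2)·ω_6^10

X[2] = -5.5000-6.0622i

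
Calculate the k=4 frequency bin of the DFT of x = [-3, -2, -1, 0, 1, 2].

X[4] = Σ(n=0 to 5) x[n] · ω_6^(4n) where ω_6 = e^(-2πi/6)
= (-3)·ω_6^0 + (-2)·ω_6^4 + (-1)·ω_6^8 + (0)·ω_6^12 + (1)·ω_6^16 + (2)·ω_6^20

X[4] = -3.0000-1.7321i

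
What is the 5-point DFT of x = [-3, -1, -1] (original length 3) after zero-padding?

Original 3-point DFT: [-5, -2, -2]
Zero-padded 5-point DFT provides frequency interpolation.

DFT_5([x, 0, ...]) = [-5, -2.5000+1.5388i, -2.5000-0.3633i, -2.5000+0.3633i, -2.5000-1.5388i]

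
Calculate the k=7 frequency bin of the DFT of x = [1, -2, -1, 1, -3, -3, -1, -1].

X[7] = Σ(n=0 to 7) x[n] · ω_8^(7n) where ω_8 = e^(-2πi/8)
= (1)·ω_8^0 + (-2)·ω_8^7 + (-1)·ω_8^14 + (1)·ω_8^21 + (-3)·ω_8^28 + (-3)·ω_8^35 + (-1)·ω_8^42 + (-1)·ω_8^49

X[7] = 3.2929+2.1213i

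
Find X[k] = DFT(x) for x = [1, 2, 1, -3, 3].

X[k] = Σ(n=0 to 4) x[n] · ω_5^(nk)
where ω_5 = e^(-2πi/5)

Computing each X[k]:
X[0] = 4
X[1] = 4.1631-1.4001i
X[2] = -3.6631+4.3920i
X[3] = -3.6631-4.3920i
X[4] = 4.1631+1.4001i

X = [4, 4.1631-1.4001i, -3.6631+4.3920i, -3.6631-4.3920i, 4.1631+1.4001i]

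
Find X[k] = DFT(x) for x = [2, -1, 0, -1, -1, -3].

X[k] = Σ(n=0 to 5) x[n] · ω_6^(nk)
where ω_6 = e^(-2πi/6)

Computing each X[k]:
X[0] = -4
X[1] = 1.5000-2.5981i
X[2] = 3.5000-0.8660i
X[3] = 6
X[4] = 3.5000+0.8660i
X[5] = 1.5000+2.5981i

X = [-4, 1.5000-2.5981i, 3.5000-0.8660i, 6, 3.5000+0.8660i, 1.5000+2.5981i]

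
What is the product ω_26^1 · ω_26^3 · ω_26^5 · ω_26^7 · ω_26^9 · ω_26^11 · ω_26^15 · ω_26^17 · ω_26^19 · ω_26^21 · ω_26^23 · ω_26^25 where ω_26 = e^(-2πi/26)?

The primitive 26th roots of unity are ω_26^k for k coprime to 26: k ∈ {1, 3, 5, 7, 9, 11, 15, 17, 19, 21, 23, 25}
Their product equals the constant term of the cyclotomic polynomial Φ_26(x) up to sign.
For n ≥ 3, the product of all primitive nth roots of unity is 1. (For n=1 it is 1; for n=2 it is -1.)

1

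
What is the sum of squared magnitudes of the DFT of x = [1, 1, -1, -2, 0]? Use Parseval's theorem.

Parseval: Σ|x[n]|² = (1/N)Σ|X[k]|², so Σ|X[k]|² = N·Σ|x[n]|² = 5·7.0000

Σ|X[k]|² = N·Σ|x[n]|² = 5·7.0000 = 35.0000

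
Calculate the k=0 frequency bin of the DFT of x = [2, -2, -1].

X[0] = Σ(n=0 to 2) x[n] · ω_3^0 = Σ x[n]
= (2) + (-2) + (-1)

X[0] = -1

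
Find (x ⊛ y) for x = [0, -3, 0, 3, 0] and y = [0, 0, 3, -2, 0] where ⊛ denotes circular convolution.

(x ⊛ y)[n] = Σ(m=0 to 4) x[m] · y[(n-m) mod 5]

Computing each output sample:
(x ⊛ y)[0] = 9
(x ⊛ y)[1] = -6
(x ⊛ y)[2] = 0
(x ⊛ y)[3] = -9
(x ⊛ y)[4] = 6

x ⊛ y = [9, -6, 0, -9, 6]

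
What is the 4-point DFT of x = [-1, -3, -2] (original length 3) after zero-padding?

Original 3-point DFT: [-6, 1.5000+0.8660i, 1.5000-0.8660i]
Zero-padded 4-point DFT provides frequency interpolation.

DFT_4([x, 0, ...]) = [-6, 1+3i, 0, 1-3i]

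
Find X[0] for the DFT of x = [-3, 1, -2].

X[0] = Σ(n=0 to 2) x[n] · ω_3^0 = Σ x[n]
= (-3) + (1) + (-2)

X[0] = -4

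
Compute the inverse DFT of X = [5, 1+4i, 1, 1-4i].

x[n] = (1/4) Σ(k=0 to 3) X[k] · e^(2πikn/4)

Computing each x[n]:
x[0] = 2
x[1] = -1
x[2] = 1
x[3] = 3

x = [2, -1, 1, 3]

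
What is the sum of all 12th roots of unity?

Sum of all nth roots of unity equals 0 for n > 1 (geometric series with r ≠ 1).

0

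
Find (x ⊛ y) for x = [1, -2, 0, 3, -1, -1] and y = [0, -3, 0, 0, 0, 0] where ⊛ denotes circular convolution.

(x ⊛ y)[n] = Σ(m=0 to 5) x[m] · y[(n-m) mod 6]

Computing each output sample:
(x ⊛ y)[0] = 3
(x ⊛ y)[1] = -3
(x ⊛ y)[2] = 6
(x ⊛ y)[3] = 0
(x ⊛ y)[4] = -9
(x ⊛ y)[5] = 3

x ⊛ y = [3, -3, 6, 0, -9, 3]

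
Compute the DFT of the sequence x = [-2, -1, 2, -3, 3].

X[k] = Σ(n=0 to 4) x[n] · ω_5^(nk)
where ω_5 = e^(-2πi/5)

Computing each X[k]:
X[0] = -1
X[1] = -0.5729+0.8653i
X[2] = -3.9271+7.1064i
X[3] = -3.9271-7.1064i
X[4] = -0.5729-0.8653i

X = [-1, -0.5729+0.8653i, -3.9271+7.1064i, -3.9271-7.1064i, -0.5729-0.8653i]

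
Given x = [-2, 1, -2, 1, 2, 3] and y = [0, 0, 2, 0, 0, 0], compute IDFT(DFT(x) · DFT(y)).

(x ⊛ y)[n] = Σ(m=0 to 5) x[m] · y[(n-m) mod 6]

Computing each output sample:
(x ⊛ y)[0] = 4
(x ⊛ y)[1] = 6
(x ⊛ y)[2] = -4
(x ⊛ y)[3] = 2
(x ⊛ y)[4] = -4
(x ⊛ y)[5] = 2

x ⊛ y = [4, 6, -4, 2, -4, 2]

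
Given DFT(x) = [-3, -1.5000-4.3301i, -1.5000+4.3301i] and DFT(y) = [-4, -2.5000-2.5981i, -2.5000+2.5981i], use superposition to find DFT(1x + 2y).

By linearity: DFT(1x + 2y) = 1·DFT(x) + 2·DFT(y)
= 1·[-3, -1.5000-4.3301i, -1.5000+4.3301i] + 2·[-4, -2.5000-2.5981i, -2.5000+2.5981i]

Computing element-wise:
Z[0] = 1·(-3) + 2·(-4) = -11
Z[1] = 1·(-1.5000-4.3301i) + 2·(-2.5000-2.5981i) = -6.5000-9.5263i
Z[2] = 1·(-1.5000+4.3301i) + 2·(-2.5000+2.5981i) = -6.5000+9.5263i

DFT(1x + 2y) = 1·X + 2·Y = [-11, -6.5000-9.5263i, -6.5000+9.5263i]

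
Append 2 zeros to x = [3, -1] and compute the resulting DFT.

Original 2-point DFT: [2, 4]
Zero-padded 4-point DFT provides frequency interpolation.

DFT_4([x, 0, ...]) = [2, 3+1i, 4, 3-1i]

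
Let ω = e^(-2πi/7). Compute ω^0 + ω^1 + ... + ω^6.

Sum of all nth roots of unity equals 0 for n > 1 (geometric series with r ≠ 1).

0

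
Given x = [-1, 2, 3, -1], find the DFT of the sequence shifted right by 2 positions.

Time shift by 2: X_shifted[k] = ω_4^(2k) · X[k]
Shifted x = [3, -1, -1, 2]

DFT(x[n-2]) = [3, 4+3i, 1, 4-3i]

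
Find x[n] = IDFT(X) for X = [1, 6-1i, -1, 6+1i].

x[n] = (1/4) Σ(k=0 to 3) X[k] · e^(2πikn/4)

Computing each x[n]:
x[0] = 3
x[1] = 1
x[2] = -3
x[3] = 0

x = [3, 1, -3, 0]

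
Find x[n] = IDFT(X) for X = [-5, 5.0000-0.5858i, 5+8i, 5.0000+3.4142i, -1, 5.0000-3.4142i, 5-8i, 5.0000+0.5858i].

x[n] = (1/8) Σ(k=0 to 7) X[k] · e^(2πikn/8)

Computing each x[n]:
x[0] = 3
x[1] = -3
x[2] = -1
x[3] = 1
x[4] = -2
x[5] = -2
x[6] = -3
x[7] = 2

x = [3, -3, -1, 1, -2, -2, -3, 2]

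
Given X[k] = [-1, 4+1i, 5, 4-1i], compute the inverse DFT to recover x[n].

x[n] = (1/4) Σ(k=0 to 3) X[k] · e^(2πikn/4)

Computing each x[n]:
x[0] = 3
x[1] = -2
x[2] = -1
x[3] = -1

x = [3, -2, -1, -1]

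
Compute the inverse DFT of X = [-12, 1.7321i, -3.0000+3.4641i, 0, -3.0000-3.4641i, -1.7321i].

x[n] = (1/6) Σ(k=0 to 5) X[k] · e^(2πikn/6)

Computing each x[n]:
x[0] = -3
x[1] = -3
x[2] = -1
x[3] = -3
x[4] = -2
x[5] = 0

x = [-3, -3, -1, -3, -2, 0]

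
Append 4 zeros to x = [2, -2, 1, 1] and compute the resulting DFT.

Original 4-point DFT: [2, 1+3i, 4, 1-3i]
Zero-padded 8-point DFT provides frequency interpolation.

DFT_8([x, 0, ...]) = [2, -0.1213-0.2929i, 1+3i, 4.1213+1.7071i, 4, 4.1213-1.7071i, 1-3i, -0.1213+0.2929i]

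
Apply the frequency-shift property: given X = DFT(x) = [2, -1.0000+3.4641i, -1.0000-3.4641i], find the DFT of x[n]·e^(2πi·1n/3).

Modulation property: DFT(ω_3^(-1n)·x[n]) = X[(k-1) mod 3], so circularly shift X by 1 positions.

X[k-1] = [-1.0000-3.4641i, 2, -1.0000+3.4641i]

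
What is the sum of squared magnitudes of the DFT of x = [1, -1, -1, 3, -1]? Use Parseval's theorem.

Parseval: Σ|x[n]|² = (1/N)Σ|X[k]|², so Σ|X[k]|² = N·Σ|x[n]|² = 5·13.0000

Σ|X[k]|² = N·Σ|x[n]|² = 5·13.0000 = 65.0000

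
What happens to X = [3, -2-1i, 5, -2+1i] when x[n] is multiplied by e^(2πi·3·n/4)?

Modulation property: DFT(ω_4^(-3n)·x[n]) = X[(k-3) mod 4], so circularly shift X by 3 positions.

X[k-3] = [-2-1i, 5, -2+1i, 3]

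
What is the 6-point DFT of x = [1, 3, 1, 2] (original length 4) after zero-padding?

Original 4-point DFT: [7, -1i, -3, 1i]
Zero-padded 6-point DFT provides frequency interpolation.

DFT_6([x, 0, ...]) = [7, -3.4641i, 1.0000-1.7321i, -3, 1.0000+1.7321i, 3.4641i]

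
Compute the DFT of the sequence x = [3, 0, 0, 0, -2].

X[k] = Σ(n=0 to 4) x[n] · ω_5^(nk)
where ω_5 = e^(-2πi/5)

Computing each X[k]:
X[0] = 1
X[1] = 2.3820-1.9021i
X[2] = 4.6180-1.1756i
X[3] = 4.6180+1.1756i
X[4] = 2.3820+1.9021i

X = [1, 2.3820-1.9021i, 4.6180-1.1756i, 4.6180+1.1756i, 2.3820+1.9021i]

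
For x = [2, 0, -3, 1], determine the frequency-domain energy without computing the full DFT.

Parseval: Σ|x[n]|² = (1/N)Σ|X[k]|², so Σ|X[k]|² = N·Σ|x[n]|² = 4·14.0000

Σ|X[k]|² = N·Σ|x[n]|² = 4·14.0000 = 56.0000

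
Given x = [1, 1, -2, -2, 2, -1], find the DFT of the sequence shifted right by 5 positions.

Time shift by 5: X_shifted[k] = ω_6^(5k) · X[k]
Shifted x = [1, -2, -2, 2, -1, 1]

DFT(x[n-5]) = [-1, 3.4641i, 5.0000+1.7321i, -3, 5.0000-1.7321i, -3.4641i]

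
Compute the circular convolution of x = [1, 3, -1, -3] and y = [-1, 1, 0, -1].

(x ⊛ y)[n] = Σ(m=0 to 3) x[m] · y[(n-m) mod 4]

Computing each output sample:
(x ⊛ y)[0] = -7
(x ⊛ y)[1] = -1
(x ⊛ y)[2] = 7
(x ⊛ y)[3] = 1

x ⊛ y = [-7, -1, 7, 1]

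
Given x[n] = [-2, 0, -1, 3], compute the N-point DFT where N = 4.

X[k] = Σ(n=0 to 3) x[n] · ω_4^(nk)
where ω_4 = e^(-2πi/4)

Computing each X[k]:
X[0] = 0
X[1] = -1+3i
X[2] = -6
X[3] = -1-3i

X = [0, -1+3i, -6, -1-3i]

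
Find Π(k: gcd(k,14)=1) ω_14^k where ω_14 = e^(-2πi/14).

The primitive 14th roots of unity are ω_14^k for k coprime to 14: k ∈ {1, 3, 5, 9, 11, 13}
Their product equals the constant term of the cyclotomic polynomial Φ_14(x) up to sign.
For n ≥ 3, the product of all primitive nth roots of unity is 1. (For n=1 it is 1; for n=2 it is -1.)

1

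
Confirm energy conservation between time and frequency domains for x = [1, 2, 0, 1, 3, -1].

Time domain:
Σ|x[n]|² = |1|² + |2|² + |0|² + |1|² + |3|² + |-1|² = 16.0000

Frequency domain:
(1/6)Σ|X[k]|² = (1/6)(|6|² + |-1|² + |-5.1962i|² + |2|² + |5.1962i|² + |-1|²) = (1/6)·96.0000 = 16.0000

Both sides agree, confirming Parseval's theorem.

Σ|x[n]|² = (1/N)Σ|X[k]|² = 16.0000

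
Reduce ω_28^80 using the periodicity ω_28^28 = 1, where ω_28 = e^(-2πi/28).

Since ω_28^28 = 1, powers reduce modulo 28.
80 mod 28 = 24
So ω_28^80 = ω_28^24 = e^(-2πi·24/28)

ω_28^80 = ω_28^24 = 0.6235+0.7818i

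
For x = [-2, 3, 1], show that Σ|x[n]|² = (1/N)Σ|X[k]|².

Time domain:
Σ|x[n]|² = |-2|² + |3|² + |1|² = 14.0000

Frequency domain:
(1/3)Σ|X[k]|² = (1/3)(|2|² + |-4.0000-1.7321i|² + |-4.0000+1.7321i|²) = (1/3)·42.0000 = 14.0000

Both sides agree, confirming Parseval's theorem.

Σ|x[n]|² = (1/N)Σ|X[k]|² = 14.0000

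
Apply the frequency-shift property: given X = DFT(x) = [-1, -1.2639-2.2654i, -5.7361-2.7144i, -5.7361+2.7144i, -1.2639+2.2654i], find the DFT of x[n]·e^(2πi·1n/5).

Modulation property: DFT(ω_5^(-1n)·x[n]) = X[(k-1) mod 5], so circularly shift X by 1 positions.

X[k-1] = [-1.2639+2.2654i, -1, -1.2639-2.2654i, -5.7361-2.7144i, -5.7361+2.7144i]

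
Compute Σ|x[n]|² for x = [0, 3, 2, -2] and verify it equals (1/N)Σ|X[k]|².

Time domain:
Σ|x[n]|² = |0|² + |3|² + |2|² + |-2|² = 17.0000

Frequency domain:
(1/4)Σ|X[k]|² = (1/4)(|3|² + |-2-5i|² + |1|² + |-2+5i|²) = (1/4)·68.0000 = 17.0000

Both sides agree, confirming Parseval's theorem.

Σ|x[n]|² = (1/N)Σ|X[k]|² = 17.0000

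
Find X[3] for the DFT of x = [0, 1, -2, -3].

X[3] = Σ(n=0 to 3) x[n] · ω_4^(3n) where ω_4 = e^(-2πi/4)
= (0)·ω_4^0 + (1)·ω_4^3 + (-2)·ω_4^6 + (-3)·ω_4^9

X[3] = 2+4i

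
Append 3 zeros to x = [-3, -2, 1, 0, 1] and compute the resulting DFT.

Original 5-point DFT: [-3, -4.1180+2.2654i, -1.8820+2.7144i, -1.8820-2.7144i, -4.1180-2.2654i]
Zero-padded 8-point DFT provides frequency interpolation.

DFT_8([x, 0, ...]) = [-3, -5.4142+0.4142i, -3+2i, -2.5858+2.4142i, 1, -2.5858-2.4142i, -3-2i, -5.4142-0.4142i]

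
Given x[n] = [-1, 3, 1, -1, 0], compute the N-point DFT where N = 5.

X[k] = Σ(n=0 to 4) x[n] · ω_5^(nk)
where ω_5 = e^(-2πi/5)

Computing each X[k]:
X[0] = 2
X[1] = -0.0729-4.0287i
X[2] = -3.4271+0.1388i
X[3] = -3.4271-0.1388i
X[4] = -0.0729+4.0287i

X = [2, -0.0729-4.0287i, -3.4271+0.1388i, -3.4271-0.1388i, -0.0729+4.0287i]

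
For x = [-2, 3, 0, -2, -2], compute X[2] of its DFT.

X[2] = Σ(n=0 to 4) x[n] · ω_5^(2n) where ω_5 = e^(-2πi/5)
= (-2)·ω_5^0 + (3)·ω_5^2 + (0)·ω_5^4 + (-2)·ω_5^6 + (-2)·ω_5^8

X[2] = -3.4271-1.0368i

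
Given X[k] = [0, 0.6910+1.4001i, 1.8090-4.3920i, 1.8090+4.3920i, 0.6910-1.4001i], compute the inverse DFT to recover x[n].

x[n] = (1/5) Σ(k=0 to 4) X[k] · e^(2πikn/5)

Computing each x[n]:
x[0] = 1
x[1] = 0
x[2] = -2
x[3] = 2
x[4] = -1

x = [1, 0, -2, 2, -1]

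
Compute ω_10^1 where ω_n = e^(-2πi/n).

ω_10^1 = e^(-2πi·1/10)
= cos(-2π·1/10) + i·sin(-2π·1/10)
= cos(-2π/10) + i·sin(-2π/10)

ω_10^1 = cos(-2π/10) + i·sin(-2π/10) = 0.8090-0.5878i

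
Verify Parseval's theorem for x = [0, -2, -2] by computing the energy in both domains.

Time domain:
Σ|x[n]|² = |0|² + |-2|² + |-2|² = 8.0000

Frequency domain:
(1/3)Σ|X[k]|² = (1/3)(|-4|² + |2|² + |2|²) = (1/3)·24.0000 = 8.0000

Both sides agree, confirming Parseval's theorem.

Σ|x[n]|² = (1/N)Σ|X[k]|² = 8.0000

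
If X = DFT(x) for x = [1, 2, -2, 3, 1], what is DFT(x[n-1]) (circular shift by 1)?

Time shift by 1: X_shifted[k] = ω_5^(1k) · X[k]
Shifted x = [1, 1, 2, -2, 3]

DFT(x[n-1]) = [5, 2.2361-0.4490i, -2.2361+4.9798i, -2.2361-4.9798i, 2.2361+0.4490i]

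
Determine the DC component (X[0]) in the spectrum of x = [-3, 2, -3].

X[0] = Σ(n=0 to 2) x[n] · ω_3^0 = Σ x[n]
= (-3) + (2) + (-3)

X[0] = -4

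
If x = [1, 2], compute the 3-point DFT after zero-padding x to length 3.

Original 2-point DFT: [3, -1]
Zero-padded 3-point DFT provides frequency interpolation.

DFT_3([x, 0, ...]) = [3, -1.7321i, 1.7321i]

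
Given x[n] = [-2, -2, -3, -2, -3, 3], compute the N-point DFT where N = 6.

X[k] = Σ(n=0 to 5) x[n] · ω_6^(nk)
where ω_6 = e^(-2πi/6)

Computing each X[k]:
X[0] = -9
X[1] = 3.5000+4.3301i
X[2] = -1.5000+4.3301i
X[3] = -7
X[4] = -1.5000-4.3301i
X[5] = 3.5000-4.3301i

X = [-9, 3.5000+4.3301i, -1.5000+4.3301i, -7, -1.5000-4.3301i, 3.5000-4.3301i]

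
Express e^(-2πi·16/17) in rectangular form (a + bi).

ω_17^16 = e^(-2πi·16/17)
= cos(-2π·16/17) + i·sin(-2π·16/17)
= cos(-32π/17) + i·sin(-32π/17)

ω_17^16 = cos(-32π/17) + i·sin(-32π/17) = 0.9325+0.3612i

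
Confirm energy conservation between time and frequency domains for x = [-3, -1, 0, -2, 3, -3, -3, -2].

Time domain:
Σ|x[n]|² = |-3|² + |-1|² + |0|² + |-2|² + |3|² + |-3|² + |-3|² + |-2|² = 45.0000

Frequency domain:
(1/8)Σ|X[k]|² = (1/8)(|-11|² + |-4.5858-4.4142i|² + |3|² + |-7.4142+1.5858i|² + |5|² + |-7.4142-1.5858i|² + |3|² + |-4.5858+4.4142i|²) = (1/8)·360.0000 = 45.0000

Both sides agree, confirming Parseval's theorem.

Σ|x[n]|² = (1/N)Σ|X[k]|² = 45.0000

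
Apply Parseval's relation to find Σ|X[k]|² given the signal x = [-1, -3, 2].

Parseval: Σ|x[n]|² = (1/N)Σ|X[k]|², so Σ|X[k]|² = N·Σ|x[n]|² = 3·14.0000

Σ|X[k]|² = N·Σ|x[n]|² = 3·14.0000 = 42.0000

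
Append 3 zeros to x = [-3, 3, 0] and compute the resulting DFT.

Original 3-point DFT: [0, -4.5000-2.5981i, -4.5000+2.5981i]
Zero-padded 6-point DFT provides frequency interpolation.

DFT_6([x, 0, ...]) = [0, -1.5000-2.5981i, -4.5000-2.5981i, -6, -4.5000+2.5981i, -1.5000+2.5981i]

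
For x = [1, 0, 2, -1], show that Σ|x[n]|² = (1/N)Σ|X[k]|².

Time domain:
Σ|x[n]|² = |1|² + |0|² + |2|² + |-1|² = 6.0000

Frequency domain:
(1/4)Σ|X[k]|² = (1/4)(|2|² + |-1-1i|² + |4|² + |-1+1i|²) = (1/4)·24.0000 = 6.0000

Both sides agree, confirming Parseval's theorem.

Σ|x[n]|² = (1/N)Σ|X[k]|² = 6.0000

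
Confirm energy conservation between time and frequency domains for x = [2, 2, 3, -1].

Time domain:
Σ|x[n]|² = |2|² + |2|² + |3|² + |-1|² = 18.0000

Frequency domain:
(1/4)Σ|X[k]|² = (1/4)(|6|² + |-1-3i|² + |4|² + |-1+3i|²) = (1/4)·72.0000 = 18.0000

Both sides agree, confirming Parseval's theorem.

Σ|x[n]|² = (1/N)Σ|X[k]|² = 18.0000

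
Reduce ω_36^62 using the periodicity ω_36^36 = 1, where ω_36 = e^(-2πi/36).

Since ω_36^36 = 1, powers reduce modulo 36.
62 mod 36 = 26
So ω_36^62 = ω_36^26 = e^(-2πi·26/36)

ω_36^62 = ω_36^26 = -0.1736+0.9848i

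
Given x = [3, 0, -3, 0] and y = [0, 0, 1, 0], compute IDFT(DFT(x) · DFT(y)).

(x ⊛ y)[n] = Σ(m=0 to 3) x[m] · y[(n-m) mod 4]

Computing each output sample:
(x ⊛ y)[0] = -3
(x ⊛ y)[1] = 0
(x ⊛ y)[2] = 3
(x ⊛ y)[3] = 0

x ⊛ y = [-3, 0, 3, 0]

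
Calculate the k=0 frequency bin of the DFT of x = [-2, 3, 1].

X[0] = Σ(n=0 to 2) x[n] · ω_3^0 = Σ x[n]
= (-2) + (3) + (1)

X[0] = 2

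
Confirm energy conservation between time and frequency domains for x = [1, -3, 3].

Time domain:
Σ|x[n]|² = |1|² + |-3|² + |3|² = 19.0000

Frequency domain:
(1/3)Σ|X[k]|² = (1/3)(|1|² + |1.0000+5.1962i|² + |1.0000-5.1962i|²) = (1/3)·57.0000 = 19.0000

Both sides agree, confirming Parseval's theorem.

Σ|x[n]|² = (1/N)Σ|X[k]|² = 19.0000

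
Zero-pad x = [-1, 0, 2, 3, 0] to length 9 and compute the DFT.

Original 5-point DFT: [4, -5.0451+0.5878i, 0.5451-0.9511i, 0.5451+0.9511i, -5.0451-0.5878i]
Zero-padded 9-point DFT provides frequency interpolation.

DFT_9([x, 0, ...]) = [4, -2.1527-4.5677i, -4.3794+1.9140i, 1.0000+1.7321i, -0.9679-1.3125i, -0.9679+1.3125i, 1.0000-1.7321i, -4.3794-1.9140i, -2.1527+4.5677i]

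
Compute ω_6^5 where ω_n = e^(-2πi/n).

ω_6^5 = e^(-2πi·5/6)
= cos(-2π·5/6) + i·sin(-2π·5/6)
= cos(-10π/6) + i·sin(-10π/6)

ω_6^5 = cos(-10π/6) + i·sin(-10π/6) = 0.5000+0.8660i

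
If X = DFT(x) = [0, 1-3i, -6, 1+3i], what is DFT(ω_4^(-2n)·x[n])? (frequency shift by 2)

Modulation property: DFT(ω_4^(-2n)·x[n]) = X[(k-2) mod 4], so circularly shift X by 2 positions.

X[k-2] = [-6, 1+3i, 0, 1-3i]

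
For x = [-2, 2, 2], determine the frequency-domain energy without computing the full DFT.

Parseval: Σ|x[n]|² = (1/N)Σ|X[k]|², so Σ|X[k]|² = N·Σ|x[n]|² = 3·12.0000

Σ|X[k]|² = N·Σ|x[n]|² = 3·12.0000 = 36.0000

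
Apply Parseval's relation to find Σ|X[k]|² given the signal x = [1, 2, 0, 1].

Parseval: Σ|x[n]|² = (1/N)Σ|X[k]|², so Σ|X[k]|² = N·Σ|x[n]|² = 4·6.0000

Σ|X[k]|² = N·Σ|x[n]|² = 4·6.0000 = 24.0000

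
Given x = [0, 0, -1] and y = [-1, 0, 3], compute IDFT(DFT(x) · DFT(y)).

(x ⊛ y)[n] = Σ(m=0 to 2) x[m] · y[(n-m) mod 3]

Computing each output sample:
(x ⊛ y)[0] = 0
(x ⊛ y)[1] = -3
(x ⊛ y)[2] = 1

x ⊛ y = [0, -3, 1]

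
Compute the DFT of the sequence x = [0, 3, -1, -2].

X[k] = Σ(n=0 to 3) x[n] · ω_4^(nk)
where ω_4 = e^(-2πi/4)

Computing each X[k]:
X[0] = 0
X[1] = 1-5i
X[2] = -2
X[3] = 1+5i

X = [0, 1-5i, -2, 1+5i]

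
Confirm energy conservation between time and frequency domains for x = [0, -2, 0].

Time domain:
Σ|x[n]|² = |0|² + |-2|² + |0|² = 4.0000

Frequency domain:
(1/3)Σ|X[k]|² = (1/3)(|-2|² + |1.0000+1.7321i|² + |1.0000-1.7321i|²) = (1/3)·12.0000 = 4.0000

Both sides agree, confirming Parseval's theorem.

Σ|x[n]|² = (1/N)Σ|X[k]|² = 4.0000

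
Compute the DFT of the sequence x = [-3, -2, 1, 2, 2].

X[k] = Σ(n=0 to 4) x[n] · ω_5^(nk)
where ω_5 = e^(-2πi/5)

Computing each X[k]:
X[0] = 0
X[1] = -5.4271+4.3920i
X[2] = -2.0729+1.4001i
X[3] = -2.0729-1.4001i
X[4] = -5.4271-4.3920i

X = [0, -5.4271+4.3920i, -2.0729+1.4001i, -2.0729-1.4001i, -5.4271-4.3920i]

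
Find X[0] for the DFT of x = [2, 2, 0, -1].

X[0] = Σ(n=0 to 3) x[n] · ω_4^0 = Σ x[n]
= (2) + (2) + (0) + (-1)

X[0] = 3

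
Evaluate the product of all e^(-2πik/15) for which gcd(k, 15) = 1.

The primitive 15th roots of unity are ω_15^k for k coprime to 15: k ∈ {1, 2, 4, 7, 8, 11, 13, 14}
Their product equals the constant term of the cyclotomic polynomial Φ_15(x) up to sign.
For n ≥ 3, the product of all primitive nth roots of unity is 1. (For n=1 it is 1; for n=2 it is -1.)

1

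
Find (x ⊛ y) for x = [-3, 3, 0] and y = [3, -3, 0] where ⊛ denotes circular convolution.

(x ⊛ y)[n] = Σ(m=0 to 2) x[m] · y[(n-m) mod 3]

Computing each output sample:
(x ⊛ y)[0] = -9
(x ⊛ y)[1] = 18
(x ⊛ y)[2] = -9

x ⊛ y = [-9, 18, -9]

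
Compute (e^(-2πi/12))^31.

Since ω_12^12 = 1, powers reduce modulo 12.
31 mod 12 = 7
So ω_12^31 = ω_12^7 = e^(-2πi·7/12)

ω_12^31 = ω_12^7 = -0.8660+0.5000i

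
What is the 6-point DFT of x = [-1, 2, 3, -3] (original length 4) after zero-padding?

Original 4-point DFT: [1, -4-5i, 3, -4+5i]
Zero-padded 6-point DFT provides frequency interpolation.

DFT_6([x, 0, ...]) = [1, 1.5000-4.3301i, -6.5000+0.8660i, 3, -6.5000-0.8660i, 1.5000+4.3301i]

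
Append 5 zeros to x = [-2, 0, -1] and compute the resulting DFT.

Original 3-point DFT: [-3, -1.5000-0.8660i, -1.5000+0.8660i]
Zero-padded 8-point DFT provides frequency interpolation.

DFT_8([x, 0, ...]) = [-3, -2+1i, -1, -2-1i, -3, -2+1i, -1, -2-1i]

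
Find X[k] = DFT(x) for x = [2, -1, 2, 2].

X[k] = Σ(n=0 to 3) x[n] · ω_4^(nk)
where ω_4 = e^(-2πi/4)

Computing each X[k]:
X[0] = 5
X[1] = 3i
X[2] = 3
X[3] = -3i

X = [5, 3i, 3, -3i]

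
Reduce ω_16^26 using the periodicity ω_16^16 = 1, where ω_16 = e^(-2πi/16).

Since ω_16^16 = 1, powers reduce modulo 16.
26 mod 16 = 10
So ω_16^26 = ω_16^10 = e^(-2πi·10/16)

ω_16^26 = ω_16^10 = -0.7071+0.7071i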